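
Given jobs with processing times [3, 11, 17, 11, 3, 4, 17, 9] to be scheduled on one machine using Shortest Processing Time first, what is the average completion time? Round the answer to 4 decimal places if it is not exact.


Sort jobs by processing time (SPT order): [3, 3, 4, 9, 11, 11, 17, 17]
Compute completion times sequentially:
  Job 1: processing = 3, completes at 3
  Job 2: processing = 3, completes at 6
  Job 3: processing = 4, completes at 10
  Job 4: processing = 9, completes at 19
  Job 5: processing = 11, completes at 30
  Job 6: processing = 11, completes at 41
  Job 7: processing = 17, completes at 58
  Job 8: processing = 17, completes at 75
Sum of completion times = 242
Average completion time = 242/8 = 30.25

30.25


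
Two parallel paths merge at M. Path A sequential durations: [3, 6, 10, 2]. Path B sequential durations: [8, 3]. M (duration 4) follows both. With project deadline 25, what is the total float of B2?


Forward pass: ES(B2) = sum of predecessors on chain B = 8
EF = ES + duration = 8 + 3 = 11
Backward pass: LF(M) = deadline = 25; LS(M) = 25 - 4 = 21
LF(B2) = LS(M) - sum(successors on chain B) = 21 - 0 = 21
LS = LF - duration = 21 - 3 = 18
Total float = LS - ES = 18 - 8 = 10

10


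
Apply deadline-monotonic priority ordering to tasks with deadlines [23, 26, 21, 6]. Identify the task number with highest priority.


Sort tasks by relative deadline (ascending):
  Task 4: deadline = 6
  Task 3: deadline = 21
  Task 1: deadline = 23
  Task 2: deadline = 26
Priority order (highest first): [4, 3, 1, 2]
Highest priority task = 4

4


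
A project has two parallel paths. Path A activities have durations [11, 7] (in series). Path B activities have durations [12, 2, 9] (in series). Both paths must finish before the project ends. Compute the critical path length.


Path A total = 11 + 7 = 18
Path B total = 12 + 2 + 9 = 23
Critical path = longest path = max(18, 23) = 23

23


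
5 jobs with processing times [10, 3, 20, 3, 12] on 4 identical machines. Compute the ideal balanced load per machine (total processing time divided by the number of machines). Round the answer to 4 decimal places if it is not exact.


Total processing time = 10 + 3 + 20 + 3 + 12 = 48
Number of machines = 4
Ideal balanced load = 48 / 4 = 12.0

12.0


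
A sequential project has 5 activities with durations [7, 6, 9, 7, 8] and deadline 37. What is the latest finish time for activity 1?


LF(activity 1) = deadline - sum of successor durations
Successors: activities 2 through 5 with durations [6, 9, 7, 8]
Sum of successor durations = 30
LF = 37 - 30 = 7

7


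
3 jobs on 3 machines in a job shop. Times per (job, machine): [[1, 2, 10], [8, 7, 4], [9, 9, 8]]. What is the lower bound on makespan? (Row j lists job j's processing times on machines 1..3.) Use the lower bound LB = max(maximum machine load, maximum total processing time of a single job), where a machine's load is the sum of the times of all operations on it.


Machine loads:
  Machine 1: 1 + 8 + 9 = 18
  Machine 2: 2 + 7 + 9 = 18
  Machine 3: 10 + 4 + 8 = 22
Max machine load = 22
Job totals:
  Job 1: 13
  Job 2: 19
  Job 3: 26
Max job total = 26
Lower bound = max(22, 26) = 26

26


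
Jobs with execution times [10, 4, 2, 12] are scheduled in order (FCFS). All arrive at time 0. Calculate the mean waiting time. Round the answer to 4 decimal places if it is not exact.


FCFS order (as given): [10, 4, 2, 12]
Waiting times:
  Job 1: wait = 0
  Job 2: wait = 10
  Job 3: wait = 14
  Job 4: wait = 16
Sum of waiting times = 40
Average waiting time = 40/4 = 10.0

10.0


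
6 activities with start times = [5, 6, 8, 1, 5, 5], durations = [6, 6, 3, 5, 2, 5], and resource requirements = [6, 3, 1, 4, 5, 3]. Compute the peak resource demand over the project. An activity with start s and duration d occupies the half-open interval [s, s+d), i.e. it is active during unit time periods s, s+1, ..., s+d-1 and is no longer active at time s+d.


Each activity i is active on [start_i, start_i + duration_i).
Compute total resource usage per time slot:
  t=0: active resources = [], total = 0
  t=1: active resources = [4], total = 4
  t=2: active resources = [4], total = 4
  t=3: active resources = [4], total = 4
  t=4: active resources = [4], total = 4
  t=5: active resources = [6, 4, 5, 3], total = 18
  t=6: active resources = [6, 3, 5, 3], total = 17
  t=7: active resources = [6, 3, 3], total = 12
  t=8: active resources = [6, 3, 1, 3], total = 13
  t=9: active resources = [6, 3, 1, 3], total = 13
  t=10: active resources = [6, 3, 1], total = 10
  t=11: active resources = [3], total = 3
Peak resource demand = 18

18


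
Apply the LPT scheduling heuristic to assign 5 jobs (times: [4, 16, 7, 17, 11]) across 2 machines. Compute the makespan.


Sort jobs in decreasing order (LPT): [17, 16, 11, 7, 4]
Assign each job to the least loaded machine:
  Machine 1: jobs [17, 7, 4], load = 28
  Machine 2: jobs [16, 11], load = 27
Makespan = max load = 28

28


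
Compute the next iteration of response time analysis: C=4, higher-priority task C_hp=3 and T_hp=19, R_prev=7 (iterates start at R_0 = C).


R_next = C + ceil(R_prev / T_hp) * C_hp
ceil(7 / 19) = ceil(0.3684) = 1
Interference = 1 * 3 = 3
R_next = 4 + 3 = 7
R_next = R_prev, so the iteration has converged (response time = 7).

7


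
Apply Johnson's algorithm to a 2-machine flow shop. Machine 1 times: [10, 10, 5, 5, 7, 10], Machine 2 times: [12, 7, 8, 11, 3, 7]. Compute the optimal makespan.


Apply Johnson's rule:
  Group 1 (a <= b): [(3, 5, 8), (4, 5, 11), (1, 10, 12)]
  Group 2 (a > b): [(2, 10, 7), (6, 10, 7), (5, 7, 3)]
Optimal job order: [3, 4, 1, 2, 6, 5]
Schedule:
  Job 3: M1 done at 5, M2 done at 13
  Job 4: M1 done at 10, M2 done at 24
  Job 1: M1 done at 20, M2 done at 36
  Job 2: M1 done at 30, M2 done at 43
  Job 6: M1 done at 40, M2 done at 50
  Job 5: M1 done at 47, M2 done at 53
Makespan = 53

53


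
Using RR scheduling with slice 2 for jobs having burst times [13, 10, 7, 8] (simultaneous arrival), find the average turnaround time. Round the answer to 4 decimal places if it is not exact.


Time quantum = 2
Execution trace:
  J1 runs 2 units, time = 2
  J2 runs 2 units, time = 4
  J3 runs 2 units, time = 6
  J4 runs 2 units, time = 8
  J1 runs 2 units, time = 10
  J2 runs 2 units, time = 12
  J3 runs 2 units, time = 14
  J4 runs 2 units, time = 16
  J1 runs 2 units, time = 18
  J2 runs 2 units, time = 20
  J3 runs 2 units, time = 22
  J4 runs 2 units, time = 24
  J1 runs 2 units, time = 26
  J2 runs 2 units, time = 28
  J3 runs 1 units, time = 29
  J4 runs 2 units, time = 31
  J1 runs 2 units, time = 33
  J2 runs 2 units, time = 35
  J1 runs 2 units, time = 37
  J1 runs 1 units, time = 38
Finish times: [38, 35, 29, 31]
Average turnaround = 133/4 = 33.25

33.25


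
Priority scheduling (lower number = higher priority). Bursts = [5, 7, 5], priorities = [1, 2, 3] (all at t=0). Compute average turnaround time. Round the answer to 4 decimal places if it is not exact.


Sort by priority (ascending = highest first):
Order: [(1, 5), (2, 7), (3, 5)]
Completion times:
  Priority 1, burst=5, C=5
  Priority 2, burst=7, C=12
  Priority 3, burst=5, C=17
Average turnaround = 34/3 = 11.3333

11.3333


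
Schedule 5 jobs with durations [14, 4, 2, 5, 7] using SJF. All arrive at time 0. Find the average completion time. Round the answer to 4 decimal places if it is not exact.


SJF order (ascending): [2, 4, 5, 7, 14]
Completion times:
  Job 1: burst=2, C=2
  Job 2: burst=4, C=6
  Job 3: burst=5, C=11
  Job 4: burst=7, C=18
  Job 5: burst=14, C=32
Average completion = 69/5 = 13.8

13.8


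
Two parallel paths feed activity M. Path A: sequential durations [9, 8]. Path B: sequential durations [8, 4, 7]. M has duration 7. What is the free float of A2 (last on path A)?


ES(A2) = sum of predecessors on chain A = 9
EF(A2) = ES + duration = 9 + 8 = 17
Successor of A2 is M. ES(M) = max(sum(A), sum(B)) = max(17, 19) = 19
Free float = ES(successor) - EF(current) = 19 - 17 = 2

2


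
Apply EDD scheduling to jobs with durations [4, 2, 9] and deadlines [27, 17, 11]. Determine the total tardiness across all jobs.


Sort by due date (EDD order): [(9, 11), (2, 17), (4, 27)]
Compute completion times and tardiness:
  Job 1: p=9, d=11, C=9, tardiness=max(0,9-11)=0
  Job 2: p=2, d=17, C=11, tardiness=max(0,11-17)=0
  Job 3: p=4, d=27, C=15, tardiness=max(0,15-27)=0
Total tardiness = 0

0


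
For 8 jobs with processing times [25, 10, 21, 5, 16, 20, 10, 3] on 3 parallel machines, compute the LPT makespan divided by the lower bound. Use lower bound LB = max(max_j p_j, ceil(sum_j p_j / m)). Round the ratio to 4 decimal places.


LPT order: [25, 21, 20, 16, 10, 10, 5, 3]
Machine loads after assignment: [38, 36, 36]
LPT makespan = 38
Lower bound = max(max_job, ceil(total/3)) = max(25, 37) = 37
Ratio = 38 / 37 = 1.027

1.027


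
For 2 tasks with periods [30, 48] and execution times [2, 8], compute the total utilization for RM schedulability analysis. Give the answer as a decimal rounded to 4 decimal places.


Compute individual utilizations (exact fractions):
  Task 1: C/T = 2/30 = 1/15 (approx. 0.0667)
  Task 2: C/T = 8/48 = 1/6 (approx. 0.1667)
Total utilization U = 1/15 + 1/6 = 7/30
Rounded to 4 decimal places: U = 0.2333
RM (Liu & Layland) bound for 2 tasks = 0.828427; compare with U = 7/30 (approx. 0.233333)
U <= bound, so schedulable by RM sufficient condition.

0.2333


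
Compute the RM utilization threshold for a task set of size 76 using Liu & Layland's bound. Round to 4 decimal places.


Compute 2^(1/76) = 1.0091620748
Subtract 1: 1.0091620748 - 1 = 0.0091620748
Multiply by n: 76 * 0.0091620748 = 0.6963176848
Round to 4 dp: 0.6963

0.6963


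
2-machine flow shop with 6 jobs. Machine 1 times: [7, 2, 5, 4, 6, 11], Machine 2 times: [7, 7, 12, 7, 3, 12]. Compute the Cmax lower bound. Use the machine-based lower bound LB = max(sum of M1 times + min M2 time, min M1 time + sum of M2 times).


LB1 = sum(M1 times) + min(M2 times) = 35 + 3 = 38
LB2 = min(M1 times) + sum(M2 times) = 2 + 48 = 50
Lower bound = max(LB1, LB2) = max(38, 50) = 50

50


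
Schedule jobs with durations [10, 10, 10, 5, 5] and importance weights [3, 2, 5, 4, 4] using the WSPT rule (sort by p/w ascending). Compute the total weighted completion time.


Compute p/w ratios and sort ascending (WSPT): [(5, 4), (5, 4), (10, 5), (10, 3), (10, 2)]
Compute weighted completion times:
  Job (p=5,w=4): C=5, w*C=4*5=20
  Job (p=5,w=4): C=10, w*C=4*10=40
  Job (p=10,w=5): C=20, w*C=5*20=100
  Job (p=10,w=3): C=30, w*C=3*30=90
  Job (p=10,w=2): C=40, w*C=2*40=80
Total weighted completion time = 330

330


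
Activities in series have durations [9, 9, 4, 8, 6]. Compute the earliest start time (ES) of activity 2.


Activity 2 starts after activities 1 through 1 complete.
Predecessor durations: [9]
ES = 9 = 9

9


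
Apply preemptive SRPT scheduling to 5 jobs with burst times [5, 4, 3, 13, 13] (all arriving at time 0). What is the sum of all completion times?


Since all jobs arrive at t=0, SRPT equals SPT ordering.
SPT order: [3, 4, 5, 13, 13]
Completion times:
  Job 1: p=3, C=3
  Job 2: p=4, C=7
  Job 3: p=5, C=12
  Job 4: p=13, C=25
  Job 5: p=13, C=38
Total completion time = 3 + 7 + 12 + 25 + 38 = 85

85


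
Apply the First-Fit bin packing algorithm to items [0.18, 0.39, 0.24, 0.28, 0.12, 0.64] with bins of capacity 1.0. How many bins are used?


Place items sequentially using First-Fit:
  Item 0.18 -> new Bin 1
  Item 0.39 -> Bin 1 (now 0.57)
  Item 0.24 -> Bin 1 (now 0.81)
  Item 0.28 -> new Bin 2
  Item 0.12 -> Bin 1 (now 0.93)
  Item 0.64 -> Bin 2 (now 0.92)
Total bins used = 2

2


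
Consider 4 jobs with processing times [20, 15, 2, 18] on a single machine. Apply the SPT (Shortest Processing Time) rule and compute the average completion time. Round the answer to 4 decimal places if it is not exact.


Sort jobs by processing time (SPT order): [2, 15, 18, 20]
Compute completion times sequentially:
  Job 1: processing = 2, completes at 2
  Job 2: processing = 15, completes at 17
  Job 3: processing = 18, completes at 35
  Job 4: processing = 20, completes at 55
Sum of completion times = 109
Average completion time = 109/4 = 27.25

27.25


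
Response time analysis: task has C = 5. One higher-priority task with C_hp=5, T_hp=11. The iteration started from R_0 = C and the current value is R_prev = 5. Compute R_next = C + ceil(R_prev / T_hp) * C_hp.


R_next = C + ceil(R_prev / T_hp) * C_hp
ceil(5 / 11) = ceil(0.4545) = 1
Interference = 1 * 5 = 5
R_next = 5 + 5 = 10

10


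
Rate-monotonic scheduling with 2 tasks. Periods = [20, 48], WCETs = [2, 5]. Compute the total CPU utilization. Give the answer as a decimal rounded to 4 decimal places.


Compute individual utilizations (exact fractions):
  Task 1: C/T = 2/20 = 1/10 (approx. 0.1)
  Task 2: C/T = 5/48 (approx. 0.1042)
Total utilization U = 1/10 + 5/48 = 49/240
Rounded to 4 decimal places: U = 0.2042
RM (Liu & Layland) bound for 2 tasks = 0.828427; compare with U = 49/240 (approx. 0.204167)
U <= bound, so schedulable by RM sufficient condition.

0.2042


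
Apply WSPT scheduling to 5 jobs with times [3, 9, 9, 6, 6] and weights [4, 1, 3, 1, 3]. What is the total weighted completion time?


Compute p/w ratios and sort ascending (WSPT): [(3, 4), (6, 3), (9, 3), (6, 1), (9, 1)]
Compute weighted completion times:
  Job (p=3,w=4): C=3, w*C=4*3=12
  Job (p=6,w=3): C=9, w*C=3*9=27
  Job (p=9,w=3): C=18, w*C=3*18=54
  Job (p=6,w=1): C=24, w*C=1*24=24
  Job (p=9,w=1): C=33, w*C=1*33=33
Total weighted completion time = 150

150


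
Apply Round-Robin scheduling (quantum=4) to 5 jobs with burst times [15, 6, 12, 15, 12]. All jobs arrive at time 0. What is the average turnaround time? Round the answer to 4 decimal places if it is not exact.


Time quantum = 4
Execution trace:
  J1 runs 4 units, time = 4
  J2 runs 4 units, time = 8
  J3 runs 4 units, time = 12
  J4 runs 4 units, time = 16
  J5 runs 4 units, time = 20
  J1 runs 4 units, time = 24
  J2 runs 2 units, time = 26
  J3 runs 4 units, time = 30
  J4 runs 4 units, time = 34
  J5 runs 4 units, time = 38
  J1 runs 4 units, time = 42
  J3 runs 4 units, time = 46
  J4 runs 4 units, time = 50
  J5 runs 4 units, time = 54
  J1 runs 3 units, time = 57
  J4 runs 3 units, time = 60
Finish times: [57, 26, 46, 60, 54]
Average turnaround = 243/5 = 48.6

48.6


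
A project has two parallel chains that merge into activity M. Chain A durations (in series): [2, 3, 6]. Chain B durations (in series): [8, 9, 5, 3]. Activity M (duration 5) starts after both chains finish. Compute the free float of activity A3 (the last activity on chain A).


ES(A3) = sum of predecessors on chain A = 5
EF(A3) = ES + duration = 5 + 6 = 11
Successor of A3 is M. ES(M) = max(sum(A), sum(B)) = max(11, 25) = 25
Free float = ES(successor) - EF(current) = 25 - 11 = 14

14


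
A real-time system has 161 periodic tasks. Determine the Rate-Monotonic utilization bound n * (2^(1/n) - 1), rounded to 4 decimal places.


Compute 2^(1/161) = 1.0043145429
Subtract 1: 1.0043145429 - 1 = 0.0043145429
Multiply by n: 161 * 0.0043145429 = 0.6946414069
Round to 4 dp: 0.6946

0.6946


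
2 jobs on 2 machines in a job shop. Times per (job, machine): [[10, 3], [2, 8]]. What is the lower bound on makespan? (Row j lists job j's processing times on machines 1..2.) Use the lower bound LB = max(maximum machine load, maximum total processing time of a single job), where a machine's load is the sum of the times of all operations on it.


Machine loads:
  Machine 1: 10 + 2 = 12
  Machine 2: 3 + 8 = 11
Max machine load = 12
Job totals:
  Job 1: 13
  Job 2: 10
Max job total = 13
Lower bound = max(12, 13) = 13

13


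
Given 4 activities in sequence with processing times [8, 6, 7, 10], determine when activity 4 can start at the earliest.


Activity 4 starts after activities 1 through 3 complete.
Predecessor durations: [8, 6, 7]
ES = 8 + 6 + 7 = 21

21


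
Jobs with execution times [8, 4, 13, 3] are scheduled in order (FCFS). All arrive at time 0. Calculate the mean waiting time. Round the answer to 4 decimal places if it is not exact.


FCFS order (as given): [8, 4, 13, 3]
Waiting times:
  Job 1: wait = 0
  Job 2: wait = 8
  Job 3: wait = 12
  Job 4: wait = 25
Sum of waiting times = 45
Average waiting time = 45/4 = 11.25

11.25


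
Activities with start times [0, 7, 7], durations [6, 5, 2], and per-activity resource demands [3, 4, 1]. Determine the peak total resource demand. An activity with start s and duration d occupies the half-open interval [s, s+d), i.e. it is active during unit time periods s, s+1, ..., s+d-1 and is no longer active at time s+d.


Each activity i is active on [start_i, start_i + duration_i).
Compute total resource usage per time slot:
  t=0: active resources = [3], total = 3
  t=1: active resources = [3], total = 3
  t=2: active resources = [3], total = 3
  t=3: active resources = [3], total = 3
  t=4: active resources = [3], total = 3
  t=5: active resources = [3], total = 3
  t=6: active resources = [], total = 0
  t=7: active resources = [4, 1], total = 5
  t=8: active resources = [4, 1], total = 5
  t=9: active resources = [4], total = 4
  t=10: active resources = [4], total = 4
  t=11: active resources = [4], total = 4
Peak resource demand = 5

5


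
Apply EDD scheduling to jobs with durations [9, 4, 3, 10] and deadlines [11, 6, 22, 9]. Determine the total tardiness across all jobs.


Sort by due date (EDD order): [(4, 6), (10, 9), (9, 11), (3, 22)]
Compute completion times and tardiness:
  Job 1: p=4, d=6, C=4, tardiness=max(0,4-6)=0
  Job 2: p=10, d=9, C=14, tardiness=max(0,14-9)=5
  Job 3: p=9, d=11, C=23, tardiness=max(0,23-11)=12
  Job 4: p=3, d=22, C=26, tardiness=max(0,26-22)=4
Total tardiness = 21

21


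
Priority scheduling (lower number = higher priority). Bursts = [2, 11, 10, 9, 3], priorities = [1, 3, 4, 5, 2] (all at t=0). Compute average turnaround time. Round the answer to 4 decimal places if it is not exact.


Sort by priority (ascending = highest first):
Order: [(1, 2), (2, 3), (3, 11), (4, 10), (5, 9)]
Completion times:
  Priority 1, burst=2, C=2
  Priority 2, burst=3, C=5
  Priority 3, burst=11, C=16
  Priority 4, burst=10, C=26
  Priority 5, burst=9, C=35
Average turnaround = 84/5 = 16.8

16.8


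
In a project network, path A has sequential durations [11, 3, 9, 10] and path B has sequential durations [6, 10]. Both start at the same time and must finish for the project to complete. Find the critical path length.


Path A total = 11 + 3 + 9 + 10 = 33
Path B total = 6 + 10 = 16
Critical path = longest path = max(33, 16) = 33

33


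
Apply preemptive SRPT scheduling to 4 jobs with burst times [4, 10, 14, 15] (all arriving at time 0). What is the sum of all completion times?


Since all jobs arrive at t=0, SRPT equals SPT ordering.
SPT order: [4, 10, 14, 15]
Completion times:
  Job 1: p=4, C=4
  Job 2: p=10, C=14
  Job 3: p=14, C=28
  Job 4: p=15, C=43
Total completion time = 4 + 14 + 28 + 43 = 89

89


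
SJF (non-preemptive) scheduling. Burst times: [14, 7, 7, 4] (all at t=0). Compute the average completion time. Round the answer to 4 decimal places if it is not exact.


SJF order (ascending): [4, 7, 7, 14]
Completion times:
  Job 1: burst=4, C=4
  Job 2: burst=7, C=11
  Job 3: burst=7, C=18
  Job 4: burst=14, C=32
Average completion = 65/4 = 16.25

16.25


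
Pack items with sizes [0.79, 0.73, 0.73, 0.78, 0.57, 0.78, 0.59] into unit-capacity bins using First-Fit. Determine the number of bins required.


Place items sequentially using First-Fit:
  Item 0.79 -> new Bin 1
  Item 0.73 -> new Bin 2
  Item 0.73 -> new Bin 3
  Item 0.78 -> new Bin 4
  Item 0.57 -> new Bin 5
  Item 0.78 -> new Bin 6
  Item 0.59 -> new Bin 7
Total bins used = 7

7


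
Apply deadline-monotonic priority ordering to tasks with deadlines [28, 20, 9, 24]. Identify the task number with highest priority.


Sort tasks by relative deadline (ascending):
  Task 3: deadline = 9
  Task 2: deadline = 20
  Task 4: deadline = 24
  Task 1: deadline = 28
Priority order (highest first): [3, 2, 4, 1]
Highest priority task = 3

3


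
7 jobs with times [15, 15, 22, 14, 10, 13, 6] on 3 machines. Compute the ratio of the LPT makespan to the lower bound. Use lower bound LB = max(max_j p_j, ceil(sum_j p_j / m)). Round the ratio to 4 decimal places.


LPT order: [22, 15, 15, 14, 13, 10, 6]
Machine loads after assignment: [32, 29, 34]
LPT makespan = 34
Lower bound = max(max_job, ceil(total/3)) = max(22, 32) = 32
Ratio = 34 / 32 = 1.0625

1.0625


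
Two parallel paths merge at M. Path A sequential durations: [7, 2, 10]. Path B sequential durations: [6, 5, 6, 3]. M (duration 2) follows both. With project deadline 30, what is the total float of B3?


Forward pass: ES(B3) = sum of predecessors on chain B = 11
EF = ES + duration = 11 + 6 = 17
Backward pass: LF(M) = deadline = 30; LS(M) = 30 - 2 = 28
LF(B3) = LS(M) - sum(successors on chain B) = 28 - 3 = 25
LS = LF - duration = 25 - 6 = 19
Total float = LS - ES = 19 - 11 = 8

8


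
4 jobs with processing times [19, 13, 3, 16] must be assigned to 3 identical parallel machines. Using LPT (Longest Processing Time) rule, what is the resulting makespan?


Sort jobs in decreasing order (LPT): [19, 16, 13, 3]
Assign each job to the least loaded machine:
  Machine 1: jobs [19], load = 19
  Machine 2: jobs [16], load = 16
  Machine 3: jobs [13, 3], load = 16
Makespan = max load = 19

19


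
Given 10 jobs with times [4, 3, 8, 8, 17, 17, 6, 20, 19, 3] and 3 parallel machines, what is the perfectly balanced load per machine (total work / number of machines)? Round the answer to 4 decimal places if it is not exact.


Total processing time = 4 + 3 + 8 + 8 + 17 + 17 + 6 + 20 + 19 + 3 = 105
Number of machines = 3
Ideal balanced load = 105 / 3 = 35.0

35.0


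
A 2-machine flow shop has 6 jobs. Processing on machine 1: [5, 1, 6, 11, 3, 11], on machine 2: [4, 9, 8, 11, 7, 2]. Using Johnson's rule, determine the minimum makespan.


Apply Johnson's rule:
  Group 1 (a <= b): [(2, 1, 9), (5, 3, 7), (3, 6, 8), (4, 11, 11)]
  Group 2 (a > b): [(1, 5, 4), (6, 11, 2)]
Optimal job order: [2, 5, 3, 4, 1, 6]
Schedule:
  Job 2: M1 done at 1, M2 done at 10
  Job 5: M1 done at 4, M2 done at 17
  Job 3: M1 done at 10, M2 done at 25
  Job 4: M1 done at 21, M2 done at 36
  Job 1: M1 done at 26, M2 done at 40
  Job 6: M1 done at 37, M2 done at 42
Makespan = 42

42


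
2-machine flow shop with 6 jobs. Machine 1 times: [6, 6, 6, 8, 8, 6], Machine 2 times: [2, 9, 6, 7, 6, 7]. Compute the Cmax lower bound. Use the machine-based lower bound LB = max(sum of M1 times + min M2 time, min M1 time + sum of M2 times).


LB1 = sum(M1 times) + min(M2 times) = 40 + 2 = 42
LB2 = min(M1 times) + sum(M2 times) = 6 + 37 = 43
Lower bound = max(LB1, LB2) = max(42, 43) = 43

43


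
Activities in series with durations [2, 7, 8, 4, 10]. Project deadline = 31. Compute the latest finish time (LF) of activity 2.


LF(activity 2) = deadline - sum of successor durations
Successors: activities 3 through 5 with durations [8, 4, 10]
Sum of successor durations = 22
LF = 31 - 22 = 9

9


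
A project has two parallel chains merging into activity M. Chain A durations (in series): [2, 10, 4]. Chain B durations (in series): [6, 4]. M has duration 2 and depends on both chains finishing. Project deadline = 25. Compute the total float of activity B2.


Forward pass: ES(B2) = sum of predecessors on chain B = 6
EF = ES + duration = 6 + 4 = 10
Backward pass: LF(M) = deadline = 25; LS(M) = 25 - 2 = 23
LF(B2) = LS(M) - sum(successors on chain B) = 23 - 0 = 23
LS = LF - duration = 23 - 4 = 19
Total float = LS - ES = 19 - 6 = 13

13


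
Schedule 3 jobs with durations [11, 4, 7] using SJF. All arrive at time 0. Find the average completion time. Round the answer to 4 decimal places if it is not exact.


SJF order (ascending): [4, 7, 11]
Completion times:
  Job 1: burst=4, C=4
  Job 2: burst=7, C=11
  Job 3: burst=11, C=22
Average completion = 37/3 = 12.3333

12.3333


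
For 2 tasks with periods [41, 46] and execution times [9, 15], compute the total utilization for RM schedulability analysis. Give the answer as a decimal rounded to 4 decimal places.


Compute individual utilizations (exact fractions):
  Task 1: C/T = 9/41 (approx. 0.2195)
  Task 2: C/T = 15/46 (approx. 0.3261)
Total utilization U = 9/41 + 15/46 = 1029/1886
Rounded to 4 decimal places: U = 0.5456
RM (Liu & Layland) bound for 2 tasks = 0.828427; compare with U = 1029/1886 (approx. 0.545599)
U <= bound, so schedulable by RM sufficient condition.

0.5456


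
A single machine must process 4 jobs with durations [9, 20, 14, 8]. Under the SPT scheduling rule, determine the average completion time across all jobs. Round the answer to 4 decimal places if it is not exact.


Sort jobs by processing time (SPT order): [8, 9, 14, 20]
Compute completion times sequentially:
  Job 1: processing = 8, completes at 8
  Job 2: processing = 9, completes at 17
  Job 3: processing = 14, completes at 31
  Job 4: processing = 20, completes at 51
Sum of completion times = 107
Average completion time = 107/4 = 26.75

26.75


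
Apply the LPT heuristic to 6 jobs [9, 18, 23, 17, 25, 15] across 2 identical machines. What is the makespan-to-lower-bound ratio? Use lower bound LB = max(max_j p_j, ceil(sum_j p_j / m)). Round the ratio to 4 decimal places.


LPT order: [25, 23, 18, 17, 15, 9]
Machine loads after assignment: [51, 56]
LPT makespan = 56
Lower bound = max(max_job, ceil(total/2)) = max(25, 54) = 54
Ratio = 56 / 54 = 1.037

1.037


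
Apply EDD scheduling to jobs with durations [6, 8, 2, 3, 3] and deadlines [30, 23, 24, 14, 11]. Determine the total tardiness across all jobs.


Sort by due date (EDD order): [(3, 11), (3, 14), (8, 23), (2, 24), (6, 30)]
Compute completion times and tardiness:
  Job 1: p=3, d=11, C=3, tardiness=max(0,3-11)=0
  Job 2: p=3, d=14, C=6, tardiness=max(0,6-14)=0
  Job 3: p=8, d=23, C=14, tardiness=max(0,14-23)=0
  Job 4: p=2, d=24, C=16, tardiness=max(0,16-24)=0
  Job 5: p=6, d=30, C=22, tardiness=max(0,22-30)=0
Total tardiness = 0

0


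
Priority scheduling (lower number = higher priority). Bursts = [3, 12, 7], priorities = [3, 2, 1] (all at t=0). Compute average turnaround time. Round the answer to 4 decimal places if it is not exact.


Sort by priority (ascending = highest first):
Order: [(1, 7), (2, 12), (3, 3)]
Completion times:
  Priority 1, burst=7, C=7
  Priority 2, burst=12, C=19
  Priority 3, burst=3, C=22
Average turnaround = 48/3 = 16.0

16.0


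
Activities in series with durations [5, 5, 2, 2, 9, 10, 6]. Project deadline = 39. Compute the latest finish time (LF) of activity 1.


LF(activity 1) = deadline - sum of successor durations
Successors: activities 2 through 7 with durations [5, 2, 2, 9, 10, 6]
Sum of successor durations = 34
LF = 39 - 34 = 5

5


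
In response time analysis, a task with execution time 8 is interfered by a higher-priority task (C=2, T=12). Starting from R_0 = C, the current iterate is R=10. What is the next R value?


R_next = C + ceil(R_prev / T_hp) * C_hp
ceil(10 / 12) = ceil(0.8333) = 1
Interference = 1 * 2 = 2
R_next = 8 + 2 = 10
R_next = R_prev, so the iteration has converged (response time = 10).

10


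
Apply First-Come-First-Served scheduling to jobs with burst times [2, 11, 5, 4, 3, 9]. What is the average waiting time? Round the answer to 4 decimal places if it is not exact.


FCFS order (as given): [2, 11, 5, 4, 3, 9]
Waiting times:
  Job 1: wait = 0
  Job 2: wait = 2
  Job 3: wait = 13
  Job 4: wait = 18
  Job 5: wait = 22
  Job 6: wait = 25
Sum of waiting times = 80
Average waiting time = 80/6 = 13.3333

13.3333


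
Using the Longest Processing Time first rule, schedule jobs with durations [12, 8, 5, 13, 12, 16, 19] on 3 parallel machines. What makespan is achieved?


Sort jobs in decreasing order (LPT): [19, 16, 13, 12, 12, 8, 5]
Assign each job to the least loaded machine:
  Machine 1: jobs [19, 8], load = 27
  Machine 2: jobs [16, 12], load = 28
  Machine 3: jobs [13, 12, 5], load = 30
Makespan = max load = 30

30


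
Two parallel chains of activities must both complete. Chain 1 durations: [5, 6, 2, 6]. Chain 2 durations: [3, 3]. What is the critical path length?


Path A total = 5 + 6 + 2 + 6 = 19
Path B total = 3 + 3 = 6
Critical path = longest path = max(19, 6) = 19

19


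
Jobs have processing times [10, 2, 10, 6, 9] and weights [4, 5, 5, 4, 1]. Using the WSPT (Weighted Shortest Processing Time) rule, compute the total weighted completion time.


Compute p/w ratios and sort ascending (WSPT): [(2, 5), (6, 4), (10, 5), (10, 4), (9, 1)]
Compute weighted completion times:
  Job (p=2,w=5): C=2, w*C=5*2=10
  Job (p=6,w=4): C=8, w*C=4*8=32
  Job (p=10,w=5): C=18, w*C=5*18=90
  Job (p=10,w=4): C=28, w*C=4*28=112
  Job (p=9,w=1): C=37, w*C=1*37=37
Total weighted completion time = 281

281


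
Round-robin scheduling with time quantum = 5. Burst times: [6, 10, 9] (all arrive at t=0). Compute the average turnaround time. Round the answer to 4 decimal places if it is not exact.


Time quantum = 5
Execution trace:
  J1 runs 5 units, time = 5
  J2 runs 5 units, time = 10
  J3 runs 5 units, time = 15
  J1 runs 1 units, time = 16
  J2 runs 5 units, time = 21
  J3 runs 4 units, time = 25
Finish times: [16, 21, 25]
Average turnaround = 62/3 = 20.6667

20.6667


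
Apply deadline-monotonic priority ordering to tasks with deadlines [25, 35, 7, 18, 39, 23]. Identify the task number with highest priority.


Sort tasks by relative deadline (ascending):
  Task 3: deadline = 7
  Task 4: deadline = 18
  Task 6: deadline = 23
  Task 1: deadline = 25
  Task 2: deadline = 35
  Task 5: deadline = 39
Priority order (highest first): [3, 4, 6, 1, 2, 5]
Highest priority task = 3

3


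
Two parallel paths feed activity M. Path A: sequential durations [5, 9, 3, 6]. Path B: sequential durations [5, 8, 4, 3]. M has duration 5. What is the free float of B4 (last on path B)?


ES(B4) = sum of predecessors on chain B = 17
EF(B4) = ES + duration = 17 + 3 = 20
Successor of B4 is M. ES(M) = max(sum(A), sum(B)) = max(23, 20) = 23
Free float = ES(successor) - EF(current) = 23 - 20 = 3

3


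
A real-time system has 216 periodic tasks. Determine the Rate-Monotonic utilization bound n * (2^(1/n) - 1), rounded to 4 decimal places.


Compute 2^(1/216) = 1.0032141691
Subtract 1: 1.0032141691 - 1 = 0.0032141691
Multiply by n: 216 * 0.0032141691 = 0.6942605256
Round to 4 dp: 0.6943

0.6943


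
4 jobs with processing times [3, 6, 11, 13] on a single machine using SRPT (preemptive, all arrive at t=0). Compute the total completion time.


Since all jobs arrive at t=0, SRPT equals SPT ordering.
SPT order: [3, 6, 11, 13]
Completion times:
  Job 1: p=3, C=3
  Job 2: p=6, C=9
  Job 3: p=11, C=20
  Job 4: p=13, C=33
Total completion time = 3 + 9 + 20 + 33 = 65

65


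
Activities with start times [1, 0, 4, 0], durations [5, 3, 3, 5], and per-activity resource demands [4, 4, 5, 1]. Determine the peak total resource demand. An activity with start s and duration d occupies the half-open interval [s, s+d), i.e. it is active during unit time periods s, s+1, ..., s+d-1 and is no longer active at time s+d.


Each activity i is active on [start_i, start_i + duration_i).
Compute total resource usage per time slot:
  t=0: active resources = [4, 1], total = 5
  t=1: active resources = [4, 4, 1], total = 9
  t=2: active resources = [4, 4, 1], total = 9
  t=3: active resources = [4, 1], total = 5
  t=4: active resources = [4, 5, 1], total = 10
  t=5: active resources = [4, 5], total = 9
  t=6: active resources = [5], total = 5
Peak resource demand = 10

10


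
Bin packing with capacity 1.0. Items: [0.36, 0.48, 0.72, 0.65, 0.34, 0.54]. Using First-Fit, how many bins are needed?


Place items sequentially using First-Fit:
  Item 0.36 -> new Bin 1
  Item 0.48 -> Bin 1 (now 0.84)
  Item 0.72 -> new Bin 2
  Item 0.65 -> new Bin 3
  Item 0.34 -> Bin 3 (now 0.99)
  Item 0.54 -> new Bin 4
Total bins used = 4

4


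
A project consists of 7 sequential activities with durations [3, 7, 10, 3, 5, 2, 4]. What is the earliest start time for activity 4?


Activity 4 starts after activities 1 through 3 complete.
Predecessor durations: [3, 7, 10]
ES = 3 + 7 + 10 = 20

20


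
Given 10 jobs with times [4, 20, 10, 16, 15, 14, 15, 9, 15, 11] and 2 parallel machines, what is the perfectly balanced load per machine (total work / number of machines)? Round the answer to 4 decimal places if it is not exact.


Total processing time = 4 + 20 + 10 + 16 + 15 + 14 + 15 + 9 + 15 + 11 = 129
Number of machines = 2
Ideal balanced load = 129 / 2 = 64.5

64.5


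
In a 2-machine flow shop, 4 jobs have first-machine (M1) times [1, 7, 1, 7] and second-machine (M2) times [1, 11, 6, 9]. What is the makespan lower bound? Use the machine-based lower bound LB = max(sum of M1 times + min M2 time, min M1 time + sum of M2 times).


LB1 = sum(M1 times) + min(M2 times) = 16 + 1 = 17
LB2 = min(M1 times) + sum(M2 times) = 1 + 27 = 28
Lower bound = max(LB1, LB2) = max(17, 28) = 28

28


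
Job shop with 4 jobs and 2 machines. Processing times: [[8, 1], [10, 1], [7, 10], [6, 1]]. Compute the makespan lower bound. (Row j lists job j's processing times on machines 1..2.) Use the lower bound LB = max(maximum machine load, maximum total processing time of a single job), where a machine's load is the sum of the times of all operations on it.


Machine loads:
  Machine 1: 8 + 10 + 7 + 6 = 31
  Machine 2: 1 + 1 + 10 + 1 = 13
Max machine load = 31
Job totals:
  Job 1: 9
  Job 2: 11
  Job 3: 17
  Job 4: 7
Max job total = 17
Lower bound = max(31, 17) = 31

31


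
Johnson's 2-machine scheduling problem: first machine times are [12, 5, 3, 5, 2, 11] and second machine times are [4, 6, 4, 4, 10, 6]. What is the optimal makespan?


Apply Johnson's rule:
  Group 1 (a <= b): [(5, 2, 10), (3, 3, 4), (2, 5, 6)]
  Group 2 (a > b): [(6, 11, 6), (1, 12, 4), (4, 5, 4)]
Optimal job order: [5, 3, 2, 6, 1, 4]
Schedule:
  Job 5: M1 done at 2, M2 done at 12
  Job 3: M1 done at 5, M2 done at 16
  Job 2: M1 done at 10, M2 done at 22
  Job 6: M1 done at 21, M2 done at 28
  Job 1: M1 done at 33, M2 done at 37
  Job 4: M1 done at 38, M2 done at 42
Makespan = 42

42


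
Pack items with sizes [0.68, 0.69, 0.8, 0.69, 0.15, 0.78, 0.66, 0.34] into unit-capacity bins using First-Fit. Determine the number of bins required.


Place items sequentially using First-Fit:
  Item 0.68 -> new Bin 1
  Item 0.69 -> new Bin 2
  Item 0.8 -> new Bin 3
  Item 0.69 -> new Bin 4
  Item 0.15 -> Bin 1 (now 0.83)
  Item 0.78 -> new Bin 5
  Item 0.66 -> new Bin 6
  Item 0.34 -> Bin 6 (now 1.0)
Total bins used = 6

6


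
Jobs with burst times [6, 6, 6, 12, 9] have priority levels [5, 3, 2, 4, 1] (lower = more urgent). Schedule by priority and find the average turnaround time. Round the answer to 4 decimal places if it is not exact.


Sort by priority (ascending = highest first):
Order: [(1, 9), (2, 6), (3, 6), (4, 12), (5, 6)]
Completion times:
  Priority 1, burst=9, C=9
  Priority 2, burst=6, C=15
  Priority 3, burst=6, C=21
  Priority 4, burst=12, C=33
  Priority 5, burst=6, C=39
Average turnaround = 117/5 = 23.4

23.4


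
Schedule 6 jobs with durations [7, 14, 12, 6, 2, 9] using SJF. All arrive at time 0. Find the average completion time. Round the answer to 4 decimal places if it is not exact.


SJF order (ascending): [2, 6, 7, 9, 12, 14]
Completion times:
  Job 1: burst=2, C=2
  Job 2: burst=6, C=8
  Job 3: burst=7, C=15
  Job 4: burst=9, C=24
  Job 5: burst=12, C=36
  Job 6: burst=14, C=50
Average completion = 135/6 = 22.5

22.5


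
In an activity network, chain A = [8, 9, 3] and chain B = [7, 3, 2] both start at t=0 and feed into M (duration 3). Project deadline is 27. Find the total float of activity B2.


Forward pass: ES(B2) = sum of predecessors on chain B = 7
EF = ES + duration = 7 + 3 = 10
Backward pass: LF(M) = deadline = 27; LS(M) = 27 - 3 = 24
LF(B2) = LS(M) - sum(successors on chain B) = 24 - 2 = 22
LS = LF - duration = 22 - 3 = 19
Total float = LS - ES = 19 - 7 = 12

12


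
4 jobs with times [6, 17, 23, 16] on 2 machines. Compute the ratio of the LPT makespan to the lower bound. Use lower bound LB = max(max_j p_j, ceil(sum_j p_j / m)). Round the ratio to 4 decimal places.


LPT order: [23, 17, 16, 6]
Machine loads after assignment: [29, 33]
LPT makespan = 33
Lower bound = max(max_job, ceil(total/2)) = max(23, 31) = 31
Ratio = 33 / 31 = 1.0645

1.0645


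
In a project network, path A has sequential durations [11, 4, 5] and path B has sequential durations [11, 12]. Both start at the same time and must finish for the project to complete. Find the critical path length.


Path A total = 11 + 4 + 5 = 20
Path B total = 11 + 12 = 23
Critical path = longest path = max(20, 23) = 23

23


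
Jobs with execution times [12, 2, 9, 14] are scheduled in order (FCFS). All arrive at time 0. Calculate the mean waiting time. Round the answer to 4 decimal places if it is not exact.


FCFS order (as given): [12, 2, 9, 14]
Waiting times:
  Job 1: wait = 0
  Job 2: wait = 12
  Job 3: wait = 14
  Job 4: wait = 23
Sum of waiting times = 49
Average waiting time = 49/4 = 12.25

12.25


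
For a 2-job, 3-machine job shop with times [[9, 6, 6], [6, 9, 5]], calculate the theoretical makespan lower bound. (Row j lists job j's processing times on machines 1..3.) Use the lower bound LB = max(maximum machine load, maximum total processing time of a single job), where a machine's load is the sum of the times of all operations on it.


Machine loads:
  Machine 1: 9 + 6 = 15
  Machine 2: 6 + 9 = 15
  Machine 3: 6 + 5 = 11
Max machine load = 15
Job totals:
  Job 1: 21
  Job 2: 20
Max job total = 21
Lower bound = max(15, 21) = 21

21


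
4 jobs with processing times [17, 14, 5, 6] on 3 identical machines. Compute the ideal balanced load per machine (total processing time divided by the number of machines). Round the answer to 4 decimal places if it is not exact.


Total processing time = 17 + 14 + 5 + 6 = 42
Number of machines = 3
Ideal balanced load = 42 / 3 = 14.0

14.0


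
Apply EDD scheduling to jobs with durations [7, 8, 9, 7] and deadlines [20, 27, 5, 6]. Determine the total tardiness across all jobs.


Sort by due date (EDD order): [(9, 5), (7, 6), (7, 20), (8, 27)]
Compute completion times and tardiness:
  Job 1: p=9, d=5, C=9, tardiness=max(0,9-5)=4
  Job 2: p=7, d=6, C=16, tardiness=max(0,16-6)=10
  Job 3: p=7, d=20, C=23, tardiness=max(0,23-20)=3
  Job 4: p=8, d=27, C=31, tardiness=max(0,31-27)=4
Total tardiness = 21

21


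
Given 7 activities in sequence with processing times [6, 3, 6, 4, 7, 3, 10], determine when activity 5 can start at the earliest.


Activity 5 starts after activities 1 through 4 complete.
Predecessor durations: [6, 3, 6, 4]
ES = 6 + 3 + 6 + 4 = 19

19


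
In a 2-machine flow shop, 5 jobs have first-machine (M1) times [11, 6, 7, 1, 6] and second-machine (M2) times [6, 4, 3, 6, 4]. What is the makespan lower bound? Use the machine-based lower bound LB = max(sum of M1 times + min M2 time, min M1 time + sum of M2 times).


LB1 = sum(M1 times) + min(M2 times) = 31 + 3 = 34
LB2 = min(M1 times) + sum(M2 times) = 1 + 23 = 24
Lower bound = max(LB1, LB2) = max(34, 24) = 34

34


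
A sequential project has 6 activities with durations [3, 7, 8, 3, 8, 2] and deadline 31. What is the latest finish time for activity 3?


LF(activity 3) = deadline - sum of successor durations
Successors: activities 4 through 6 with durations [3, 8, 2]
Sum of successor durations = 13
LF = 31 - 13 = 18

18


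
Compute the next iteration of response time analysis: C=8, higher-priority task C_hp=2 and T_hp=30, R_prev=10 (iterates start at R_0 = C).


R_next = C + ceil(R_prev / T_hp) * C_hp
ceil(10 / 30) = ceil(0.3333) = 1
Interference = 1 * 2 = 2
R_next = 8 + 2 = 10
R_next = R_prev, so the iteration has converged (response time = 10).

10


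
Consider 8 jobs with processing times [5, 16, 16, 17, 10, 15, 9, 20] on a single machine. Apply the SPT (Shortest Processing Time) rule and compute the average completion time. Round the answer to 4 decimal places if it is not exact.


Sort jobs by processing time (SPT order): [5, 9, 10, 15, 16, 16, 17, 20]
Compute completion times sequentially:
  Job 1: processing = 5, completes at 5
  Job 2: processing = 9, completes at 14
  Job 3: processing = 10, completes at 24
  Job 4: processing = 15, completes at 39
  Job 5: processing = 16, completes at 55
  Job 6: processing = 16, completes at 71
  Job 7: processing = 17, completes at 88
  Job 8: processing = 20, completes at 108
Sum of completion times = 404
Average completion time = 404/8 = 50.5

50.5
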